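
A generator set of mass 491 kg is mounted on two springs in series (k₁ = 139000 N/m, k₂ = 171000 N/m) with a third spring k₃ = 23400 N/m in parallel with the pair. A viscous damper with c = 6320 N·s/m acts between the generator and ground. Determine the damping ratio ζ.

0.451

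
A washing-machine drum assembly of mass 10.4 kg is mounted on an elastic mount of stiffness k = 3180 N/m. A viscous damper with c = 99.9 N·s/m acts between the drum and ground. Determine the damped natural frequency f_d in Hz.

2.68 Hz

ω_n = √(k/m) = √(3180/10.4) = 17.49 rad/s.
Critical damping c_c = 2√(k·m) = 2√(3180 × 10.4) = 363.7 N·s/m, so ζ = c/c_c = 99.9/363.7 = 0.2747.
ω_d = ω_n√(1 − ζ²) = 17.49 × √(1 − 0.0754) = 16.81 rad/s.
f_d = ω_d/(2π) = 2.676 Hz.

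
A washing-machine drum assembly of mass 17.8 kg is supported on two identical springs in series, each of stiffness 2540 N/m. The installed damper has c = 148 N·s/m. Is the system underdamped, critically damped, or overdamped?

underdamped

Series springs: 1/k_eq = 2/2540, so k_eq = 2540/2 = 1270 N/m.
c_c = 2√(k_eq·m) = 300.7 N·s/m; ζ = c/c_c = 148/300.7 = 0.492.
Since ζ < 1 the system is underdamped.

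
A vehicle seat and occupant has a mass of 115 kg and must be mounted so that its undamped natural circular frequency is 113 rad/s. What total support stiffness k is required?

k = m·ω_n² = 115 × 113.0² = 115 × 12770 = 1468000 N/m.

1470000 N/m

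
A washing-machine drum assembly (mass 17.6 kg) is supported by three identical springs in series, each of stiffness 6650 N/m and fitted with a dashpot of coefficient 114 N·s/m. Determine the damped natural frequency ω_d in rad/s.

10.7 rad/s

Series springs: 1/k_eq = 3/6650, so k_eq = 6650/3 = 2217 N/m.
ω_n = √(k_eq/m) = √(2217/17.6) = 11.22 rad/s.
Critical damping c_c = 2√(k_eq·m) = 2√(2217 × 17.6) = 395.0 N·s/m, so ζ = c/c_c = 114/395.0 = 0.2886.
ω_d = ω_n√(1 − ζ²) = 11.22 × √(1 − 0.0833) = 10.75 rad/s.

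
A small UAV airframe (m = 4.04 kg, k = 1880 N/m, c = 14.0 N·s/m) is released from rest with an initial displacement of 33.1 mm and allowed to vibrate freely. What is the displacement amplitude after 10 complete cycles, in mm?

ζ = c/(2√(km)) = 14.0/(2√(1880 × 4.04)) = 14.0/174.3 = 0.08032.
Logarithmic decrement δ = 2πζ/√(1 − ζ²) = 2π × 0.08032/√(1 − 0.00645) = 0.5063.
After n cycles, x_n/x₀ = e^(−nδ), so x_10 = 33.1 × e^(−10 × 0.5063) = 33.1 × 0.006326 = 0.2094 mm.

0.209 mm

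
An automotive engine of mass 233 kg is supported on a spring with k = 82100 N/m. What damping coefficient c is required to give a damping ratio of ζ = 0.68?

c_c = 2√(k·m) = 2√(82100 × 233) = 8747 N·s/m.
c = ζ·c_c = 0.68 × 8747 = 5948 N·s/m.

5950 N·s/m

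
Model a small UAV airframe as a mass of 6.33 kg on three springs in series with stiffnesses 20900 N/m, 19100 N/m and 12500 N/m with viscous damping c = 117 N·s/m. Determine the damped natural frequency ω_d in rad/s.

28.1 rad/s

Series springs: 1/k_eq = 1/20900 + 1/19100 + 1/12500 = 0.0001802, so k_eq = 5549 N/m.
ω_n = √(k_eq/m) = √(5549/6.33) = 29.61 rad/s.
Critical damping c_c = 2√(k_eq·m) = 2√(5549 × 6.33) = 374.8 N·s/m, so ζ = c/c_c = 117/374.8 = 0.3121.
ω_d = ω_n√(1 − ζ²) = 29.61 × √(1 − 0.0974) = 28.13 rad/s.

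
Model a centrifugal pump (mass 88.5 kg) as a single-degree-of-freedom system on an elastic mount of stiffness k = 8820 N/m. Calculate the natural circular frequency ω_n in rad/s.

ω_n = √(k/m) = √(8820/88.5) = √99.66 = 9.983 rad/s.

9.98 rad/s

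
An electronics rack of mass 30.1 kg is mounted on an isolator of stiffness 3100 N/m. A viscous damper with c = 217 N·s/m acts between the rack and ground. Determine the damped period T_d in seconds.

0.662 s

ω_n = √(k/m) = √(3100/30.1) = 10.15 rad/s.
Critical damping c_c = 2√(k·m) = 2√(3100 × 30.1) = 610.9 N·s/m, so ζ = c/c_c = 217/610.9 = 0.3552.
ω_d = ω_n√(1 − ζ²) = 10.15 × √(1 − 0.126) = 9.487 rad/s.
T_d = 2π/ω_d = 0.6623 s.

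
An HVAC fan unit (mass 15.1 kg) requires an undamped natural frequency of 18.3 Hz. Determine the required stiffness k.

200000 N/m

ω_n = 2πf_n = 2π × 18.3 = 115.0 rad/s.
k = m·ω_n² = 15.1 × 115.0² = 15.1 × 13220 = 199600 N/m.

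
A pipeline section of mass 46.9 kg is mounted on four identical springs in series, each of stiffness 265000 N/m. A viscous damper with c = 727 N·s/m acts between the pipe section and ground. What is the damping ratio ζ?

0.206

Series springs: 1/k_eq = 4/265000, so k_eq = 265000/4 = 66250 N/m.
ω_n = √(k_eq/m) = √(66250/46.9) = 37.58 rad/s.
Critical damping c_c = 2√(k_eq·m) = 2√(66250 × 46.9) = 3525 N·s/m, so ζ = c/c_c = 727/3525 = 0.2062.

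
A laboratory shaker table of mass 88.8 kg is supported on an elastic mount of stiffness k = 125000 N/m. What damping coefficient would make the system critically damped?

c_c = 2√(k·m) = 2√(125000 × 88.8) = 2 × 3332 = 6663 N·s/m.

6660 N·s/m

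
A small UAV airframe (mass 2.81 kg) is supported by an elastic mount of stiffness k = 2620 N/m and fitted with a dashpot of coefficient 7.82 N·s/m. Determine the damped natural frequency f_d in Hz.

4.85 Hz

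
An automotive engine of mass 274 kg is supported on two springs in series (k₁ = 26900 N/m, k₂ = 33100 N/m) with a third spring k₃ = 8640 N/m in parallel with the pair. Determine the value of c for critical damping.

5070 N·s/m

Series pair: k_s = k₁k₂/(k₁+k₂) = (26900)(33100)/(26900 + 33100) = 14840 N/m. In parallel with k₃: k_eq = 14840 + 8640 = 23480 N/m.
c_c = 2√(k_eq·m) = 2√(23480 × 274) = 2 × 2536 = 5073 N·s/m.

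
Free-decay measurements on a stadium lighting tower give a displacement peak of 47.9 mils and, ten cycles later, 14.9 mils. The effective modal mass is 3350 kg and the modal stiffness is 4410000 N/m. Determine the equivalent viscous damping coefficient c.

4520 N·s/m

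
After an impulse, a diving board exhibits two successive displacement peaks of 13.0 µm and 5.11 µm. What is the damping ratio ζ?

0.147

Logarithmic decrement δ = (1/n)·ln(x₀/x_n) = (1/1)·ln(13.0/5.11) = (1/1)·ln(2.544) = 0.9337.
ζ = δ/√(4π² + δ²) = 0.9337/√(39.48 + 0.872) = 0.9337/6.352 = 0.1470.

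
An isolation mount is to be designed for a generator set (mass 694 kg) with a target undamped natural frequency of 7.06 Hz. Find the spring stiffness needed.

1370000 N/m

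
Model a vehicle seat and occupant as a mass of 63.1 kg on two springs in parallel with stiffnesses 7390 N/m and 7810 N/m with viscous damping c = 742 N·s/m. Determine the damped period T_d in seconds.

Parallel springs add: k_eq = 7390 + 7810 = 15200 N/m.
ω_n = √(k_eq/m) = √(15200/63.1) = 15.52 rad/s.
Critical damping c_c = 2√(k_eq·m) = 2√(15200 × 63.1) = 1959 N·s/m, so ζ = c/c_c = 742/1959 = 0.3788.
ω_d = ω_n√(1 − ζ²) = 15.52 × √(1 − 0.144) = 14.36 rad/s.
T_d = 2π/ω_d = 0.4374 s.

0.437 s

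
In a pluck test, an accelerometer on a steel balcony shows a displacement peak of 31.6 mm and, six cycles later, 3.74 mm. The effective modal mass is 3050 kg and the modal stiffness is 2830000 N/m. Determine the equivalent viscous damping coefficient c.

10500 N·s/m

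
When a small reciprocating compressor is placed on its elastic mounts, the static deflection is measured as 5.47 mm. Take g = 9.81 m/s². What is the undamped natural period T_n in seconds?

ω_n = √(g/δ_st) = √(9.81/0.00547) = √1793 = 42.35 rad/s.
T_n = 2π/ω_n = 6.283/42.35 = 0.1484 s.

0.148 s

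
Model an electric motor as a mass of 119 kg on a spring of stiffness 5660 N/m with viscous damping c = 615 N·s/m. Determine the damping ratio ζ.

ω_n = √(k/m) = √(5660/119) = 6.897 rad/s.
Critical damping c_c = 2√(k·m) = 2√(5660 × 119) = 1641 N·s/m, so ζ = c/c_c = 615/1641 = 0.3747.

0.375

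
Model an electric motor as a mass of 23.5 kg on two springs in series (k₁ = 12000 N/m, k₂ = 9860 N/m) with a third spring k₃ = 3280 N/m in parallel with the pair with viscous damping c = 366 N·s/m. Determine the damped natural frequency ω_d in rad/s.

Series pair: k_s = k₁k₂/(k₁+k₂) = (12000)(9860)/(12000 + 9860) = 5413 N/m. In parallel with k₃: k_eq = 5413 + 3280 = 8693 N/m.
ω_n = √(k_eq/m) = √(8693/23.5) = 19.23 rad/s.
Critical damping c_c = 2√(k_eq·m) = 2√(8693 × 23.5) = 903.9 N·s/m, so ζ = c/c_c = 366/903.9 = 0.4049.
ω_d = ω_n√(1 − ζ²) = 19.23 × √(1 − 0.164) = 17.59 rad/s.

17.6 rad/s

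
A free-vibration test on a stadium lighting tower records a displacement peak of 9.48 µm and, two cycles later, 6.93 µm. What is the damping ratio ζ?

0.0249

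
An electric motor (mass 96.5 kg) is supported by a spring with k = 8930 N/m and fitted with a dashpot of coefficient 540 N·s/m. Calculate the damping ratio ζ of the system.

ω_n = √(k/m) = √(8930/96.5) = 9.620 rad/s.
Critical damping c_c = 2√(k·m) = 2√(8930 × 96.5) = 1857 N·s/m, so ζ = c/c_c = 540/1857 = 0.2909.

0.291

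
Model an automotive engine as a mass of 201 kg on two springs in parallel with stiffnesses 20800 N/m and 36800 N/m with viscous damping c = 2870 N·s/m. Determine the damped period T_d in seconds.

0.409 s

Parallel springs add: k_eq = 20800 + 36800 = 57600 N/m.
ω_n = √(k_eq/m) = √(57600/201) = 16.93 rad/s.
Critical damping c_c = 2√(k_eq·m) = 2√(57600 × 201) = 6805 N·s/m, so ζ = c/c_c = 2870/6805 = 0.4217.
ω_d = ω_n√(1 − ζ²) = 16.93 × √(1 − 0.178) = 15.35 rad/s.
T_d = 2π/ω_d = 0.4093 s.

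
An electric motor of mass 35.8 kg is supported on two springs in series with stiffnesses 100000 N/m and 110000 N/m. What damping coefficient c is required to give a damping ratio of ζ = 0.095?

260 N·s/m

Series springs: 1/k_eq = 1/100000 + 1/110000 = 1.909×10^-5, so k_eq = 52380 N/m.
c_c = 2√(k_eq·m) = 2√(52380 × 35.8) = 2739 N·s/m.
c = ζ·c_c = 0.095 × 2739 = 260.2 N·s/m.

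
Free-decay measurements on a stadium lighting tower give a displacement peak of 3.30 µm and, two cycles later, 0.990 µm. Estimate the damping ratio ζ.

Logarithmic decrement δ = (1/n)·ln(x₀/x_n) = (1/2)·ln(3.30/0.990) = (1/2)·ln(3.333) = 0.6020.
ζ = δ/√(4π² + δ²) = 0.6020/√(39.48 + 0.362) = 0.6020/6.312 = 0.09537.

0.0954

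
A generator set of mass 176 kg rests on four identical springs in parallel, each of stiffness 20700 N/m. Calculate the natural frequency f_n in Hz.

3.45 Hz

Parallel springs add: k_eq = 4 × 20700 = 82800 N/m.
ω_n = √(k_eq/m) = √(82800/176) = √470.5 = 21.69 rad/s.
f_n = ω_n/(2π) = 21.69/6.283 = 3.452 Hz.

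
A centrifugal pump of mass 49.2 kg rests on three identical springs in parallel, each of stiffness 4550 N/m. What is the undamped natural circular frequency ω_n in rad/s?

16.7 rad/s

Parallel springs add: k_eq = 3 × 4550 = 13650 N/m.
ω_n = √(k_eq/m) = √(13650/49.2) = √277.4 = 16.66 rad/s.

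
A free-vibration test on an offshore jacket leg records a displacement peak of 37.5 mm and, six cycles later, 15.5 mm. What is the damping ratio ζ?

Logarithmic decrement δ = (1/n)·ln(x₀/x_n) = (1/6)·ln(37.5/15.5) = (1/6)·ln(2.419) = 0.1473.
ζ = δ/√(4π² + δ²) = 0.1473/√(39.48 + 0.0217) = 0.1473/6.285 = 0.02343.

0.0234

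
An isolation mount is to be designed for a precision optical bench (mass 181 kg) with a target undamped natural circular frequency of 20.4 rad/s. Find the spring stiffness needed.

k = m·ω_n² = 181 × 20.40² = 181 × 416.2 = 75320 N/m.

75300 N/m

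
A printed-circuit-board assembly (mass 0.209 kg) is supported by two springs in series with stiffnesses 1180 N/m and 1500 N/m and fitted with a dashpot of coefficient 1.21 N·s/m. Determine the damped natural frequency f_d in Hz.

8.93 Hz

Series springs: 1/k_eq = 1/1180 + 1/1500 = 0.001514, so k_eq = 660.4 N/m.
ω_n = √(k_eq/m) = √(660.4/0.209) = 56.21 rad/s.
Critical damping c_c = 2√(k_eq·m) = 2√(660.4 × 0.209) = 23.50 N·s/m, so ζ = c/c_c = 1.21/23.50 = 0.05149.
ω_d = ω_n√(1 − ζ²) = 56.21 × √(1 − 0.00265) = 56.14 rad/s.
f_d = ω_d/(2π) = 8.935 Hz.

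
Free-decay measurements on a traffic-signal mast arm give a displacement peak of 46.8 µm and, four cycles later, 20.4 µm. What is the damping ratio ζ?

Logarithmic decrement δ = (1/n)·ln(x₀/x_n) = (1/4)·ln(46.8/20.4) = (1/4)·ln(2.294) = 0.2076.
ζ = δ/√(4π² + δ²) = 0.2076/√(39.48 + 0.0431) = 0.2076/6.287 = 0.03302.

0.0330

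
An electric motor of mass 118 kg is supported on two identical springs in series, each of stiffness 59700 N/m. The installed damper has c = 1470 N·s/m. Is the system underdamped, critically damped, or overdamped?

underdamped

Series springs: 1/k_eq = 2/59700, so k_eq = 59700/2 = 29850 N/m.
c_c = 2√(k_eq·m) = 3754 N·s/m; ζ = c/c_c = 1470/3754 = 0.392.
Since ζ < 1 the system is underdamped.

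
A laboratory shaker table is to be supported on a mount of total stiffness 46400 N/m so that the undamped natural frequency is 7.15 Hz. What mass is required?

23.0 kg

ω_n = 2πf_n = 2π × 7.15 = 44.92 rad/s.
m = k/ω_n² = 46400/44.92² = 46400/2018 = 22.99 kg.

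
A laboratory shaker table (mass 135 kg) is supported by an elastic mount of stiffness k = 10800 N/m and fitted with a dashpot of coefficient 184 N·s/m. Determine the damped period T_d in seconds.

ω_n = √(k/m) = √(10800/135) = 8.944 rad/s.
Critical damping c_c = 2√(k·m) = 2√(10800 × 135) = 2415 N·s/m, so ζ = c/c_c = 184/2415 = 0.07619.
ω_d = ω_n√(1 − ζ²) = 8.944 × √(1 − 0.00581) = 8.918 rad/s.
T_d = 2π/ω_d = 0.7045 s.

0.705 s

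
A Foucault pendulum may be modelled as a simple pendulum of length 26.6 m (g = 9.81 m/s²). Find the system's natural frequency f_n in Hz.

0.0967 Hz

For a simple pendulum ω_n = √(g/L) = √(9.81/26.6) = √0.3688 = 0.6073 rad/s.
f_n = ω_n/(2π) = 0.6073/6.283 = 0.09665 Hz.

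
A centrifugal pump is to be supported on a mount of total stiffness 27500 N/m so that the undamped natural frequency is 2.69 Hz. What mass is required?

96.3 kg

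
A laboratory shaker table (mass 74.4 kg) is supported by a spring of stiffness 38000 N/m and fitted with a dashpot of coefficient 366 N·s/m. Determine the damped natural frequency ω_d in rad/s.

ω_n = √(k/m) = √(38000/74.4) = 22.60 rad/s.
Critical damping c_c = 2√(k·m) = 2√(38000 × 74.4) = 3363 N·s/m, so ζ = c/c_c = 366/3363 = 0.1088.
ω_d = ω_n√(1 − ζ²) = 22.60 × √(1 − 0.0118) = 22.47 rad/s.

22.5 rad/s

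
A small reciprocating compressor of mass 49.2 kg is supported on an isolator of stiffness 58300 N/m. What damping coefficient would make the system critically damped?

c_c = 2√(k·m) = 2√(58300 × 49.2) = 2 × 1694 = 3387 N·s/m.

3390 N·s/m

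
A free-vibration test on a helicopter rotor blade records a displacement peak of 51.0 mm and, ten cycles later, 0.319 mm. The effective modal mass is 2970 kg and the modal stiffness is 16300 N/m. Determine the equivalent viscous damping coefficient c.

1120 N·s/m

Logarithmic decrement δ = (1/n)·ln(x₀/x_n) = (1/10)·ln(51.0/0.319) = (1/10)·ln(159.9) = 0.5074.
ζ = δ/√(4π² + δ²) = 0.5074/√(39.48 + 0.257) = 0.5074/6.304 = 0.08050.
c = ζ · 2√(km) = 0.08050 × 2√(16300 × 2970) = 0.08050 × 13920 = 1120 N·s/m.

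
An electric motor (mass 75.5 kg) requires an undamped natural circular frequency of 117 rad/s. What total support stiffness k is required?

k = m·ω_n² = 75.5 × 117.0² = 75.5 × 13690 = 1034000 N/m.

1030000 N/m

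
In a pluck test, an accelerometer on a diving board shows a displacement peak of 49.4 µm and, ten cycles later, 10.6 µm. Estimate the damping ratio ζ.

0.0245

Logarithmic decrement δ = (1/n)·ln(x₀/x_n) = (1/10)·ln(49.4/10.6) = (1/10)·ln(4.660) = 0.1539.
ζ = δ/√(4π² + δ²) = 0.1539/√(39.48 + 0.0237) = 0.1539/6.285 = 0.02449.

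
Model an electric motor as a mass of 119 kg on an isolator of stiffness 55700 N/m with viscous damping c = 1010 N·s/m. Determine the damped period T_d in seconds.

0.296 s

ω_n = √(k/m) = √(55700/119) = 21.63 rad/s.
Critical damping c_c = 2√(k·m) = 2√(55700 × 119) = 5149 N·s/m, so ζ = c/c_c = 1010/5149 = 0.1962.
ω_d = ω_n√(1 − ζ²) = 21.63 × √(1 − 0.0385) = 21.21 rad/s.
T_d = 2π/ω_d = 0.2962 s.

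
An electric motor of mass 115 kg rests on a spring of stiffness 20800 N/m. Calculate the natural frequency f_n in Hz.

2.14 Hz

ω_n = √(k/m) = √(20800/115) = √180.9 = 13.45 rad/s.
f_n = ω_n/(2π) = 13.45/6.283 = 2.140 Hz.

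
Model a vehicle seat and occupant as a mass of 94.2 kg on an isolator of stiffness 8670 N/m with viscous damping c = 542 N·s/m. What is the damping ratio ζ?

ω_n = √(k/m) = √(8670/94.2) = 9.594 rad/s.
Critical damping c_c = 2√(k·m) = 2√(8670 × 94.2) = 1807 N·s/m, so ζ = c/c_c = 542/1807 = 0.2999.

0.300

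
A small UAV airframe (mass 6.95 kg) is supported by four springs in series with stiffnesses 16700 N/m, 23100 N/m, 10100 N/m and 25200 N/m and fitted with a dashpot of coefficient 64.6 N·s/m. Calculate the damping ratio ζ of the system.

0.191

Series springs: 1/k_eq = 1/16700 + 1/23100 + 1/10100 + 1/25200 = 0.0002419, so k_eq = 4135 N/m.
ω_n = √(k_eq/m) = √(4135/6.95) = 24.39 rad/s.
Critical damping c_c = 2√(k_eq·m) = 2√(4135 × 6.95) = 339.0 N·s/m, so ζ = c/c_c = 64.6/339.0 = 0.1905.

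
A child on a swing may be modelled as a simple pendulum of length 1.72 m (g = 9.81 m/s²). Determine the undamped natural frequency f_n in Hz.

0.380 Hz

For a simple pendulum ω_n = √(g/L) = √(9.81/1.72) = √5.703 = 2.388 rad/s.
f_n = ω_n/(2π) = 2.388/6.283 = 0.3801 Hz.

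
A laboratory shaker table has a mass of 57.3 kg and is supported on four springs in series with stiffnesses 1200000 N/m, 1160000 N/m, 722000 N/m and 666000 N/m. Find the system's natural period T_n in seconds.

0.102 s

Series springs: 1/k_eq = 1/1200000 + 1/1160000 + 1/722000 + 1/666000 = 4.582×10^-6, so k_eq = 218200 N/m.
ω_n = √(k_eq/m) = √(218200/57.3) = √3809 = 61.72 rad/s.
T_n = 2π/ω_n = 6.283/61.72 = 0.1018 s.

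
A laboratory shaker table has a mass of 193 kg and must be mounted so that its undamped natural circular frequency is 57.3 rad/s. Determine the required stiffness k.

k = m·ω_n² = 193 × 57.30² = 193 × 3283 = 633700 N/m.

634000 N/m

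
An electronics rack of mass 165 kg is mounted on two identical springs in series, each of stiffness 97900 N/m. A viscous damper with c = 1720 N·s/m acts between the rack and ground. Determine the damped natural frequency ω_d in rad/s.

Series springs: 1/k_eq = 2/97900, so k_eq = 97900/2 = 48950 N/m.
ω_n = √(k_eq/m) = √(48950/165) = 17.22 rad/s.
Critical damping c_c = 2√(k_eq·m) = 2√(48950 × 165) = 5684 N·s/m, so ζ = c/c_c = 1720/5684 = 0.3026.
ω_d = ω_n√(1 − ζ²) = 17.22 × √(1 − 0.0916) = 16.42 rad/s.

16.4 rad/s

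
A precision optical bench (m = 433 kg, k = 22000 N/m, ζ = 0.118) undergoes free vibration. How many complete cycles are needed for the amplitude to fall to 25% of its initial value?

Logarithmic decrement δ = 2πζ/√(1 − ζ²) = 2π × 0.1180/√(1 − 0.0139) = 0.7466.
x_n/x₀ = e^(−nδ) ≤ 0.25; take ln: n ≥ ln(1/0.25)/δ = 1.386/0.7466 = 1.857.
So 2 complete cycles are required.

2 cycles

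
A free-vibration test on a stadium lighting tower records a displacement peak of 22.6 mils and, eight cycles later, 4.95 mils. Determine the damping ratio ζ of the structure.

0.0302

Logarithmic decrement δ = (1/n)·ln(x₀/x_n) = (1/8)·ln(22.6/4.95) = (1/8)·ln(4.566) = 0.1898.
ζ = δ/√(4π² + δ²) = 0.1898/√(39.48 + 0.0360) = 0.1898/6.286 = 0.03020.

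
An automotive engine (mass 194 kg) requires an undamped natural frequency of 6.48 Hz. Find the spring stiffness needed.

ω_n = 2πf_n = 2π × 6.48 = 40.72 rad/s.
k = m·ω_n² = 194 × 40.72² = 194 × 1658 = 321600 N/m.

322000 N/m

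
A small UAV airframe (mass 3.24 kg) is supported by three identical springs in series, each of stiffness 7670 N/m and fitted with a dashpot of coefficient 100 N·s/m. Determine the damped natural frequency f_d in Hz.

Series springs: 1/k_eq = 3/7670, so k_eq = 7670/3 = 2557 N/m.
ω_n = √(k_eq/m) = √(2557/3.24) = 28.09 rad/s.
Critical damping c_c = 2√(k_eq·m) = 2√(2557 × 3.24) = 182.0 N·s/m, so ζ = c/c_c = 100/182.0 = 0.5494.
ω_d = ω_n√(1 − ζ²) = 28.09 × √(1 − 0.302) = 23.47 rad/s.
f_d = ω_d/(2π) = 3.736 Hz.

3.74 Hz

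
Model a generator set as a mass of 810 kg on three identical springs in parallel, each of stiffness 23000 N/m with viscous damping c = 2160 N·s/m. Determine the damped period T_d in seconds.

Parallel springs add: k_eq = 3 × 23000 = 69000 N/m.
ω_n = √(k_eq/m) = √(69000/810) = 9.230 rad/s.
Critical damping c_c = 2√(k_eq·m) = 2√(69000 × 810) = 14950 N·s/m, so ζ = c/c_c = 2160/14950 = 0.1445.
ω_d = ω_n√(1 − ζ²) = 9.230 × √(1 − 0.0209) = 9.133 rad/s.
T_d = 2π/ω_d = 0.6880 s.

0.688 s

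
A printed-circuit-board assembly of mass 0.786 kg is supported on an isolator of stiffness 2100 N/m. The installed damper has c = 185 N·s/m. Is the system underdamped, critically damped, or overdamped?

c_c = 2√(k·m) = 81.26 N·s/m; ζ = c/c_c = 185/81.26 = 2.28.
Since ζ > 1 the system is overdamped.

overdamped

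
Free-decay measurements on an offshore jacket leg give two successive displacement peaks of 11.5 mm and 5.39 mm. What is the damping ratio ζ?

Logarithmic decrement δ = (1/n)·ln(x₀/x_n) = (1/1)·ln(11.5/5.39) = (1/1)·ln(2.134) = 0.7578.
ζ = δ/√(4π² + δ²) = 0.7578/√(39.48 + 0.574) = 0.7578/6.329 = 0.1197.

0.120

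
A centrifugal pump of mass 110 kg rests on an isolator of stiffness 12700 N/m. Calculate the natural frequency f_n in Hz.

1.71 Hz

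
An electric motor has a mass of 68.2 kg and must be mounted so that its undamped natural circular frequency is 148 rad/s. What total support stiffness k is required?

k = m·ω_n² = 68.2 × 148.0² = 68.2 × 21900 = 1494000 N/m.

1490000 N/m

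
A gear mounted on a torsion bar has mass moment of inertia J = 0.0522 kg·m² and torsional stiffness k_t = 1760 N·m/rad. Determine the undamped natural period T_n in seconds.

0.0342 s

ω_n = √(k_t/J) = √(1760/0.0522) = √33720 = 183.6 rad/s.
T_n = 2π/ω_n = 6.283/183.6 = 0.03422 s.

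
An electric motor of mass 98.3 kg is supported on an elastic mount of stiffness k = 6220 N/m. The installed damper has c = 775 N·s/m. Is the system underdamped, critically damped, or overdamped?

underdamped

c_c = 2√(k·m) = 1564 N·s/m; ζ = c/c_c = 775/1564 = 0.496.
Since ζ < 1 the system is underdamped.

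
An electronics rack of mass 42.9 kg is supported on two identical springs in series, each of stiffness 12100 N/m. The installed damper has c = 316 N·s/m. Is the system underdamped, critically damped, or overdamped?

Series springs: 1/k_eq = 2/12100, so k_eq = 12100/2 = 6050 N/m.
c_c = 2√(k_eq·m) = 1019 N·s/m; ζ = c/c_c = 316/1019 = 0.310.
Since ζ < 1 the system is underdamped.

underdamped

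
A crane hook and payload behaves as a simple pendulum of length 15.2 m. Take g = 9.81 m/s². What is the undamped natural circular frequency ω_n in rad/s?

0.803 rad/s

For a simple pendulum ω_n = √(g/L) = √(9.81/15.2) = √0.6454 = 0.8034 rad/s.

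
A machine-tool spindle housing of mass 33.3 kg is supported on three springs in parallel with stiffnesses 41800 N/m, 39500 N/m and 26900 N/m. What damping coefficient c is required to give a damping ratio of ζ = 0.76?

2890 N·s/m

Parallel springs add: k_eq = 41800 + 39500 + 26900 = 108200 N/m.
c_c = 2√(k_eq·m) = 2√(108200 × 33.3) = 3796 N·s/m.
c = ζ·c_c = 0.76 × 3796 = 2885 N·s/m.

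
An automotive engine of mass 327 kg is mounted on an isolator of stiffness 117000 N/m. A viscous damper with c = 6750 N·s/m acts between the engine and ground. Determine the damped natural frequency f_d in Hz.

ω_n = √(k/m) = √(117000/327) = 18.92 rad/s.
Critical damping c_c = 2√(k·m) = 2√(117000 × 327) = 12370 N·s/m, so ζ = c/c_c = 6750/12370 = 0.5456.
ω_d = ω_n√(1 − ζ²) = 18.92 × √(1 − 0.298) = 15.85 rad/s.
f_d = ω_d/(2π) = 2.523 Hz.

2.52 Hz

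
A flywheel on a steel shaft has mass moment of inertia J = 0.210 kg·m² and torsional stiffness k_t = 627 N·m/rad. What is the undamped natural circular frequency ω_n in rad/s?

54.6 rad/s

ω_n = √(k_t/J) = √(627/0.210) = √2986 = 54.64 rad/s.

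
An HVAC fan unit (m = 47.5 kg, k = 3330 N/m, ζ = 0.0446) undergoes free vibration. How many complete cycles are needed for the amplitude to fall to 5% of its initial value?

11 cycles

Logarithmic decrement δ = 2πζ/√(1 − ζ²) = 2π × 0.04460/√(1 − 0.00199) = 0.2805.
x_n/x₀ = e^(−nδ) ≤ 0.05; take ln: n ≥ ln(1/0.05)/δ = 2.996/0.2805 = 10.68.
So 11 complete cycles are required.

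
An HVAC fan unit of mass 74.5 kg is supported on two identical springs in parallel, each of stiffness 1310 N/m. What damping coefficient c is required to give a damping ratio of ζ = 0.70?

619 N·s/m

Parallel springs add: k_eq = 2 × 1310 = 2620 N/m.
c_c = 2√(k_eq·m) = 2√(2620 × 74.5) = 883.6 N·s/m.
c = ζ·c_c = 0.70 × 883.6 = 618.5 N·s/m.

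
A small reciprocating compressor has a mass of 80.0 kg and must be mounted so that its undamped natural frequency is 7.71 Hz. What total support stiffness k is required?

ω_n = 2πf_n = 2π × 7.71 = 48.44 rad/s.
k = m·ω_n² = 80.0 × 48.44² = 80.0 × 2347 = 187700 N/m.

188000 N/m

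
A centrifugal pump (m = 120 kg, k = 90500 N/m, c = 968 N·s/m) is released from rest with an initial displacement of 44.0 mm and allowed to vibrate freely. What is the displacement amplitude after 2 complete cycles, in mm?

6.81 mm

ζ = c/(2√(km)) = 968/(2√(90500 × 120)) = 968/6591 = 0.1469.
Logarithmic decrement δ = 2πζ/√(1 − ζ²) = 2π × 0.1469/√(1 − 0.0216) = 0.9329.
After n cycles, x_n/x₀ = e^(−nδ), so x_2 = 44.0 × e^(−2 × 0.9329) = 44.0 × 0.1548 = 6.810 mm.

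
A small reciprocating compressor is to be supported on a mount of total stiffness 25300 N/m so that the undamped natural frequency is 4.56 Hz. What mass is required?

30.8 kg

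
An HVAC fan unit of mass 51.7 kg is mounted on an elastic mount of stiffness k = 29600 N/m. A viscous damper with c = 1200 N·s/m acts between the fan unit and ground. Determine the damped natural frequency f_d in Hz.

3.33 Hz

ω_n = √(k/m) = √(29600/51.7) = 23.93 rad/s.
Critical damping c_c = 2√(k·m) = 2√(29600 × 51.7) = 2474 N·s/m, so ζ = c/c_c = 1200/2474 = 0.4850.
ω_d = ω_n√(1 − ζ²) = 23.93 × √(1 − 0.235) = 20.92 rad/s.
f_d = ω_d/(2π) = 3.330 Hz.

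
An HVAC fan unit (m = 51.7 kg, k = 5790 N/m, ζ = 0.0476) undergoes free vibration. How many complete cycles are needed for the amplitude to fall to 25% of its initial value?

5 cycles

Logarithmic decrement δ = 2πζ/√(1 − ζ²) = 2π × 0.04760/√(1 − 0.00227) = 0.2994.
x_n/x₀ = e^(−nδ) ≤ 0.25; take ln: n ≥ ln(1/0.25)/δ = 1.386/0.2994 = 4.630.
So 5 complete cycles are required.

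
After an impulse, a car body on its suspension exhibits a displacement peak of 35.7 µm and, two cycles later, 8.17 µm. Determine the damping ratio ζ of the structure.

0.117

Logarithmic decrement δ = (1/n)·ln(x₀/x_n) = (1/2)·ln(35.7/8.17) = (1/2)·ln(4.370) = 0.7373.
ζ = δ/√(4π² + δ²) = 0.7373/√(39.48 + 0.544) = 0.7373/6.326 = 0.1166.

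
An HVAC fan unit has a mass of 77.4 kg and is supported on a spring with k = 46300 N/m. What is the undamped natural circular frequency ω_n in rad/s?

ω_n = √(k/m) = √(46300/77.4) = √598.2 = 24.46 rad/s.

24.5 rad/s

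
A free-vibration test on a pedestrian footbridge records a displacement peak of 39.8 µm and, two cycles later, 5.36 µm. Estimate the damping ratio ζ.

0.158

Logarithmic decrement δ = (1/n)·ln(x₀/x_n) = (1/2)·ln(39.8/5.36) = (1/2)·ln(7.425) = 1.002.
ζ = δ/√(4π² + δ²) = 1.002/√(39.48 + 1.00) = 1.002/6.363 = 0.1576.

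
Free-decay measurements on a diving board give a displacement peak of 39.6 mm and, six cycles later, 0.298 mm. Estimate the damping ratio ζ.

0.129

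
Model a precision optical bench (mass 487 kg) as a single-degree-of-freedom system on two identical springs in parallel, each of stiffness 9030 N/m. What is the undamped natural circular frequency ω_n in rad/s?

6.09 rad/s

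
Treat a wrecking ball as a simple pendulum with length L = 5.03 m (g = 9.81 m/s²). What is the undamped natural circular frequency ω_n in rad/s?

For a simple pendulum ω_n = √(g/L) = √(9.81/5.03) = √1.950 = 1.397 rad/s.

1.40 rad/s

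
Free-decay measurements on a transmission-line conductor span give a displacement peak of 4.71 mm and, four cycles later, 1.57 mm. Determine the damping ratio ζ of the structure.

0.0437

Logarithmic decrement δ = (1/n)·ln(x₀/x_n) = (1/4)·ln(4.71/1.57) = (1/4)·ln(3.000) = 0.2747.
ζ = δ/√(4π² + δ²) = 0.2747/√(39.48 + 0.0754) = 0.2747/6.289 = 0.04367.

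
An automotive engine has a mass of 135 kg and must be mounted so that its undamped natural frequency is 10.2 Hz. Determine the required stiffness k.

ω_n = 2πf_n = 2π × 10.2 = 64.09 rad/s.
k = m·ω_n² = 135 × 64.09² = 135 × 4107 = 554500 N/m.

554000 N/m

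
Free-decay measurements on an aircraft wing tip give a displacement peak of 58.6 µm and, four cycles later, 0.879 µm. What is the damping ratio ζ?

0.165

Logarithmic decrement δ = (1/n)·ln(x₀/x_n) = (1/4)·ln(58.6/0.879) = (1/4)·ln(66.67) = 1.050.
ζ = δ/√(4π² + δ²) = 1.050/√(39.48 + 1.10) = 1.050/6.370 = 0.1648.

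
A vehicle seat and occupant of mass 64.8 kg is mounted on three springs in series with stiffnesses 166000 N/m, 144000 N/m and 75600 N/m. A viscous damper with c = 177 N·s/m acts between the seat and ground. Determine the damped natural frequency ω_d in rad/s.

24.2 rad/s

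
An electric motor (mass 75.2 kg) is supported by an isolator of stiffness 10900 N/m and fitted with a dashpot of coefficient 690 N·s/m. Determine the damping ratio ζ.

ω_n = √(k/m) = √(10900/75.2) = 12.04 rad/s.
Critical damping c_c = 2√(k·m) = 2√(10900 × 75.2) = 1811 N·s/m, so ζ = c/c_c = 690/1811 = 0.3811.

0.381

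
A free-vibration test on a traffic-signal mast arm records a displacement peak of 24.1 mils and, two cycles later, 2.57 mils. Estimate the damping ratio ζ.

0.175

Logarithmic decrement δ = (1/n)·ln(x₀/x_n) = (1/2)·ln(24.1/2.57) = (1/2)·ln(9.377) = 1.119.
ζ = δ/√(4π² + δ²) = 1.119/√(39.48 + 1.25) = 1.119/6.382 = 0.1754.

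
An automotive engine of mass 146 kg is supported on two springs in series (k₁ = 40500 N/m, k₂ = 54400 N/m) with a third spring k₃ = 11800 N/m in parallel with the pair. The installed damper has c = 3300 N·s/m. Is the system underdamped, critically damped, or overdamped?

underdamped

Series pair: k_s = k₁k₂/(k₁+k₂) = (40500)(54400)/(40500 + 54400) = 23220 N/m. In parallel with k₃: k_eq = 23220 + 11800 = 35020 N/m.
c_c = 2√(k_eq·m) = 4522 N·s/m; ζ = c/c_c = 3300/4522 = 0.730.
Since ζ < 1 the system is underdamped.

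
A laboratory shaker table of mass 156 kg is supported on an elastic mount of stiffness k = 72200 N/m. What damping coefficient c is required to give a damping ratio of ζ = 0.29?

c_c = 2√(k·m) = 2√(72200 × 156) = 6712 N·s/m.
c = ζ·c_c = 0.29 × 6712 = 1947 N·s/m.

1950 N·s/m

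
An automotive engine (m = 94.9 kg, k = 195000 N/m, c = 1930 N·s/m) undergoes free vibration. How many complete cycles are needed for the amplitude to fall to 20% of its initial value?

ζ = c/(2√(km)) = 1930/(2√(195000 × 94.9)) = 1930/8604 = 0.2243.
Logarithmic decrement δ = 2πζ/√(1 − ζ²) = 2π × 0.2243/√(1 − 0.0503) = 1.446.
x_n/x₀ = e^(−nδ) ≤ 0.2; take ln: n ≥ ln(1/0.2)/δ = 1.609/1.446 = 1.113.
So 2 complete cycles are required.

2 cycles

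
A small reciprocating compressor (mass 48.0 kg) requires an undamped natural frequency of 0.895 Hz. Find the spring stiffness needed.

1520 N/m

ω_n = 2πf_n = 2π × 0.895 = 5.623 rad/s.
k = m·ω_n² = 48.0 × 5.623² = 48.0 × 31.62 = 1518 N/m.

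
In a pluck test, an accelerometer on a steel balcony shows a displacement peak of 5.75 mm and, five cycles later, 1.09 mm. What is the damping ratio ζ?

0.0529

Logarithmic decrement δ = (1/n)·ln(x₀/x_n) = (1/5)·ln(5.75/1.09) = (1/5)·ln(5.275) = 0.3326.
ζ = δ/√(4π² + δ²) = 0.3326/√(39.48 + 0.111) = 0.3326/6.292 = 0.05286.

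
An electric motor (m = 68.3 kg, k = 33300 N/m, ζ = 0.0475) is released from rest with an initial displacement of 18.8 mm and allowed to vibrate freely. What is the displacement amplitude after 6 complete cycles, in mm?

Logarithmic decrement δ = 2πζ/√(1 − ζ²) = 2π × 0.04750/√(1 − 0.00226) = 0.2988.
After n cycles, x_n/x₀ = e^(−nδ), so x_6 = 18.8 × e^(−6 × 0.2988) = 18.8 × 0.1665 = 3.130 mm.

3.13 mm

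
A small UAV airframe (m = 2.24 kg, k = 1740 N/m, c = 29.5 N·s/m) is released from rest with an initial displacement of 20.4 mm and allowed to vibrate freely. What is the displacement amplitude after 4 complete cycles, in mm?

ζ = c/(2√(km)) = 29.5/(2√(1740 × 2.24)) = 29.5/124.9 = 0.2363.
Logarithmic decrement δ = 2πζ/√(1 − ζ²) = 2π × 0.2363/√(1 − 0.0558) = 1.528.
After n cycles, x_n/x₀ = e^(−nδ), so x_4 = 20.4 × e^(−4 × 1.528) = 20.4 × 0.002219 = 0.04526 mm.

0.0453 mm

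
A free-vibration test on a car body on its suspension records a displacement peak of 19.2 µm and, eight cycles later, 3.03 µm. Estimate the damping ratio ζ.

Logarithmic decrement δ = (1/n)·ln(x₀/x_n) = (1/8)·ln(19.2/3.03) = (1/8)·ln(6.337) = 0.2308.
ζ = δ/√(4π² + δ²) = 0.2308/√(39.48 + 0.0533) = 0.2308/6.287 = 0.03671.

0.0367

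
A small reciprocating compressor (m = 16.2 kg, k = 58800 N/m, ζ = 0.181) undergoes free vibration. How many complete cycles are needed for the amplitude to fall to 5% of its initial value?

Logarithmic decrement δ = 2πζ/√(1 − ζ²) = 2π × 0.1810/√(1 − 0.0328) = 1.156.
x_n/x₀ = e^(−nδ) ≤ 0.05; take ln: n ≥ ln(1/0.05)/δ = 2.996/1.156 = 2.591.
So 3 complete cycles are required.

3 cycles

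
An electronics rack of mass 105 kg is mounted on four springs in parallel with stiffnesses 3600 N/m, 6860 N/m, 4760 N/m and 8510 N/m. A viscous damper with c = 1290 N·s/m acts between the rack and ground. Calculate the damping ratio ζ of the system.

Parallel springs add: k_eq = 3600 + 6860 + 4760 + 8510 = 23730 N/m.
ω_n = √(k_eq/m) = √(23730/105) = 15.03 rad/s.
Critical damping c_c = 2√(k_eq·m) = 2√(23730 × 105) = 3157 N·s/m, so ζ = c/c_c = 1290/3157 = 0.4086.

0.409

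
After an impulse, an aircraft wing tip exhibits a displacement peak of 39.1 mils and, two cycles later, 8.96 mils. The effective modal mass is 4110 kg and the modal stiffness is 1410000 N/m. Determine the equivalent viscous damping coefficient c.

17700 N·s/m

Logarithmic decrement δ = (1/n)·ln(x₀/x_n) = (1/2)·ln(39.1/8.96) = (1/2)·ln(4.364) = 0.7367.
ζ = δ/√(4π² + δ²) = 0.7367/√(39.48 + 0.543) = 0.7367/6.326 = 0.1164.
c = ζ · 2√(km) = 0.1164 × 2√(1410000 × 4110) = 0.1164 × 152300 = 17730 N·s/m.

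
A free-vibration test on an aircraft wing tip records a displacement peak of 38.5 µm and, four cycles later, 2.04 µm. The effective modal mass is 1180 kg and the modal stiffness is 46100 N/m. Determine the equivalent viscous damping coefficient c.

1710 N·s/m

Logarithmic decrement δ = (1/n)·ln(x₀/x_n) = (1/4)·ln(38.5/2.04) = (1/4)·ln(18.87) = 0.7344.
ζ = δ/√(4π² + δ²) = 0.7344/√(39.48 + 0.539) = 0.7344/6.326 = 0.1161.
c = ζ · 2√(km) = 0.1161 × 2√(46100 × 1180) = 0.1161 × 14750 = 1713 N·s/m.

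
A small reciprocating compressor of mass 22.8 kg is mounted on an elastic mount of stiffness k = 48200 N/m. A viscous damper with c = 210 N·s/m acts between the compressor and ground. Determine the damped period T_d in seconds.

ω_n = √(k/m) = √(48200/22.8) = 45.98 rad/s.
Critical damping c_c = 2√(k·m) = 2√(48200 × 22.8) = 2097 N·s/m, so ζ = c/c_c = 210/2097 = 0.1002.
ω_d = ω_n√(1 − ζ²) = 45.98 × √(1 − 0.0100) = 45.75 rad/s.
T_d = 2π/ω_d = 0.1373 s.

0.137 s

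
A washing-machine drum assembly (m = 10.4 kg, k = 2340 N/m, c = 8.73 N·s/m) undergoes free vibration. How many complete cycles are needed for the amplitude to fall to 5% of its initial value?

ζ = c/(2√(km)) = 8.73/(2√(2340 × 10.4)) = 8.73/312.0 = 0.02798.
Logarithmic decrement δ = 2πζ/√(1 − ζ²) = 2π × 0.02798/√(1 − 0.000783) = 0.1759.
x_n/x₀ = e^(−nδ) ≤ 0.05; take ln: n ≥ ln(1/0.05)/δ = 2.996/0.1759 = 17.03.
So 18 complete cycles are required.

18 cycles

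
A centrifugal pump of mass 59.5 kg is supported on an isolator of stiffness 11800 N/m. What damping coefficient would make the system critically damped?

c_c = 2√(k·m) = 2√(11800 × 59.5) = 2 × 837.9 = 1676 N·s/m.

1680 N·s/m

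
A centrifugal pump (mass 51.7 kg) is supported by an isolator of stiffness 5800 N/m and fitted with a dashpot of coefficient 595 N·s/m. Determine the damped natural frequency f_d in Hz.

ω_n = √(k/m) = √(5800/51.7) = 10.59 rad/s.
Critical damping c_c = 2√(k·m) = 2√(5800 × 51.7) = 1095 N·s/m, so ζ = c/c_c = 595/1095 = 0.5433.
ω_d = ω_n√(1 − ζ²) = 10.59 × √(1 − 0.295) = 8.892 rad/s.
f_d = ω_d/(2π) = 1.415 Hz.

1.42 Hz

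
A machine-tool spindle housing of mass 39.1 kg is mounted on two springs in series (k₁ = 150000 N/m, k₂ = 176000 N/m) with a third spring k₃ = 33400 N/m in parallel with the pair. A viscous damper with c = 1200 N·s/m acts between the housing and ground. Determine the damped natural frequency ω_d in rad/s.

Series pair: k_s = k₁k₂/(k₁+k₂) = (150000)(176000)/(150000 + 176000) = 80980 N/m. In parallel with k₃: k_eq = 80980 + 33400 = 114400 N/m.
ω_n = √(k_eq/m) = √(114400/39.1) = 54.09 rad/s.
Critical damping c_c = 2√(k_eq·m) = 2√(114400 × 39.1) = 4230 N·s/m, so ζ = c/c_c = 1200/4230 = 0.2837.
ω_d = ω_n√(1 − ζ²) = 54.09 × √(1 − 0.0805) = 51.86 rad/s.

51.9 rad/s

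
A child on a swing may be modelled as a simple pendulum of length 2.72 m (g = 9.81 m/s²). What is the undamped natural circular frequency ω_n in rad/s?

1.90 rad/s

For a simple pendulum ω_n = √(g/L) = √(9.81/2.72) = √3.607 = 1.899 rad/s.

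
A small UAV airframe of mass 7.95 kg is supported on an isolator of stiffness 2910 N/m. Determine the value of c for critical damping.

304 N·s/m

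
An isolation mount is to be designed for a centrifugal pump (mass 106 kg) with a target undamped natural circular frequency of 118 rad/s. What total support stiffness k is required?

k = m·ω_n² = 106 × 118.0² = 106 × 13920 = 1476000 N/m.

1480000 N/m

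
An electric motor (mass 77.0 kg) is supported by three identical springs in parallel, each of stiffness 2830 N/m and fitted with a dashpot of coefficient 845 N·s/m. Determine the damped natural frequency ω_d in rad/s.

8.95 rad/s

Parallel springs add: k_eq = 3 × 2830 = 8490 N/m.
ω_n = √(k_eq/m) = √(8490/77.0) = 10.50 rad/s.
Critical damping c_c = 2√(k_eq·m) = 2√(8490 × 77.0) = 1617 N·s/m, so ζ = c/c_c = 845/1617 = 0.5225.
ω_d = ω_n√(1 − ζ²) = 10.50 × √(1 − 0.273) = 8.953 rad/s.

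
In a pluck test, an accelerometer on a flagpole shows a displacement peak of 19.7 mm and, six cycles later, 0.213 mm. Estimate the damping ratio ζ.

Logarithmic decrement δ = (1/n)·ln(x₀/x_n) = (1/6)·ln(19.7/0.213) = (1/6)·ln(92.49) = 0.7545.
ζ = δ/√(4π² + δ²) = 0.7545/√(39.48 + 0.569) = 0.7545/6.328 = 0.1192.

0.119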